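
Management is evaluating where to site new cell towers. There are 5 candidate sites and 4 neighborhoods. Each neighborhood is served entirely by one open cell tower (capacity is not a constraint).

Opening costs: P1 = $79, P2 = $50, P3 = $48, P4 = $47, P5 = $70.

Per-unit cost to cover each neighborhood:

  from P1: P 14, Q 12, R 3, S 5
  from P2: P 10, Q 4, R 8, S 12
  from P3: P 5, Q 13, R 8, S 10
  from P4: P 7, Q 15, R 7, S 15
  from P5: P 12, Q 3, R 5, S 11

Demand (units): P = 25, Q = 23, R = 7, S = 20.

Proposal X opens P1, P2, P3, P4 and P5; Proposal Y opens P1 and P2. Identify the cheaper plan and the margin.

Proposal Y is cheaper by 17.

Proposal X: {P1, P2, P3, P4, P5}: P→P3 5·25=125, Q→P5 3·23=69, R→P1 3·7=21, S→P1 5·20=100. Service 315; fixed 294; total 609.
Proposal Y: {P1, P2}: P→P2 10·25=250, Q→P2 4·23=92, R→P1 3·7=21, S→P1 5·20=100. Service 463; fixed 129; total 592.
Difference: |609 − 592| = 17.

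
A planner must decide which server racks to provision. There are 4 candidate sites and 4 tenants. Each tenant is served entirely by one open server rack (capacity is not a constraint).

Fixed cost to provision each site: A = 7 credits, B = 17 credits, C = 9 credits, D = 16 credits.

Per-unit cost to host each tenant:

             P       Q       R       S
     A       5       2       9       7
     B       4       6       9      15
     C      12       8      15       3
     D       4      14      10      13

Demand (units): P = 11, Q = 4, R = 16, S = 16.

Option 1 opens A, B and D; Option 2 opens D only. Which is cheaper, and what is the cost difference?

Option 1 is cheaper by 136.

Option 1: {A, B, D}: P→B 4·11=44, Q→A 2·4=8, R→A 9·16=144, S→A 7·16=112. Service 308; fixed 40; total 348.
Option 2: {D}: P→D 4·11=44, Q→D 14·4=56, R→D 10·16=160, S→D 13·16=208. Service 468; fixed 16; total 484.
Difference: |348 − 484| = 136.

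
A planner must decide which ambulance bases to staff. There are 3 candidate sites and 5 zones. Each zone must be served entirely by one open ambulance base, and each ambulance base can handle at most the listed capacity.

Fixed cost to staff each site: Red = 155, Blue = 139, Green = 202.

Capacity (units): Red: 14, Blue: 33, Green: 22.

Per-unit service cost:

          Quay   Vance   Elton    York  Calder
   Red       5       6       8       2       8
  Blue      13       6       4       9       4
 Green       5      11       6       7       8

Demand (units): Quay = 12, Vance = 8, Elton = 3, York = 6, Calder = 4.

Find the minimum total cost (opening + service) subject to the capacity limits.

Open {Blue}: Quay→Blue 13·12=156, Vance→Blue 6·8=48, Elton→Blue 4·3=12, York→Blue 9·6=54, Calder→Blue 4·4=16.
Loads: Blue carries 33/33. Service 286; fixed 139; total 425.
Next best feasible plan costs 484.

Minimum total cost: 425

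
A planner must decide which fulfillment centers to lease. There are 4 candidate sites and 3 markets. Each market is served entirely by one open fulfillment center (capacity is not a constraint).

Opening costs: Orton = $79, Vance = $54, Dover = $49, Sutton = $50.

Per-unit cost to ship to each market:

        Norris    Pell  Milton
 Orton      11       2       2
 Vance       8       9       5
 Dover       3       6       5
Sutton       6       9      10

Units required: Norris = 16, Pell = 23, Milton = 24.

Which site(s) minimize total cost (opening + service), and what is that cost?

Open Orton and Dover; minimum total cost 270.

For any fixed open set, each market goes to its cheapest open site; total = fixed + service.
{Orton, Dover}: Norris→Dover 3·16=48, Pell→Orton 2·23=46, Milton→Orton 2·24=48. Service 142; fixed 128; total 270.
{Orton, Sutton}: Norris→Sutton 6·16=96, Pell→Orton 2·23=46, Milton→Orton 2·24=48. Service 190; fixed 129; total 319.
{Orton, Dover, Sutton}: service 142 + fixed 178 = 320
{Orton, Vance, Dover, Sutton}: Norris→Dover 3·16=48, Pell→Orton 2·23=46, Milton→Orton 2·24=48. Service 142; fixed 232; total 374.
No other subset beats 270.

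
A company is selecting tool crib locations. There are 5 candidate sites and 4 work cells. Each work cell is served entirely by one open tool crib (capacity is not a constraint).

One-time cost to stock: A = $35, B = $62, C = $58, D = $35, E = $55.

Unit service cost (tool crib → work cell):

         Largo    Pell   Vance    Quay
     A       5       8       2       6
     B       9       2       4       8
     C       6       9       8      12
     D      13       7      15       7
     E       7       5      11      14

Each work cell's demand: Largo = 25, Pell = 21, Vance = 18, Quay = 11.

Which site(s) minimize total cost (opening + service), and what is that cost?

For any fixed open set, each work cell goes to its cheapest open site; total = fixed + service.
{A, B}: Largo→A 5·25=125, Pell→B 2·21=42, Vance→A 2·18=36, Quay→A 6·11=66. Service 269; fixed 97; total 366.
{A, B, D}: service 269 + fixed 132 = 401
{A, B, E}: service 269 + fixed 152 = 421
{A, B, C, D, E}: service 269 + fixed 245 = 514
No other subset beats 366.

Open A and B; minimum total cost 366.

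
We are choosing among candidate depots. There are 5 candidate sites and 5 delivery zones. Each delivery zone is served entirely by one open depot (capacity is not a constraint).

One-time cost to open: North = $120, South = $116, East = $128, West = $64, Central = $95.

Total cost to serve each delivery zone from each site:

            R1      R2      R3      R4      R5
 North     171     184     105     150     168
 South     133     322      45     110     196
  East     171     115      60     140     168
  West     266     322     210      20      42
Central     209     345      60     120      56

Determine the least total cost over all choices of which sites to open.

Minimum total cost: 600

For any fixed open set, each delivery zone goes to its cheapest open site; total = fixed + service.
{East, West}: R1→East 171, R2→East 115, R3→East 60, R4→West 20, R5→West 42. Service 408; fixed 192; total 600.
{South, East, West}: service 355 + fixed 308 = 663
{East, West, Central}: R1→East 171, R2→East 115, R3→East 60, R4→West 20, R5→West 42. Service 408; fixed 287; total 695.
{North, South, East, West, Central}: R1→South 133, R2→East 115, R3→South 45, R4→West 20, R5→West 42. Service 355; fixed 523; total 878.
No other subset beats 600.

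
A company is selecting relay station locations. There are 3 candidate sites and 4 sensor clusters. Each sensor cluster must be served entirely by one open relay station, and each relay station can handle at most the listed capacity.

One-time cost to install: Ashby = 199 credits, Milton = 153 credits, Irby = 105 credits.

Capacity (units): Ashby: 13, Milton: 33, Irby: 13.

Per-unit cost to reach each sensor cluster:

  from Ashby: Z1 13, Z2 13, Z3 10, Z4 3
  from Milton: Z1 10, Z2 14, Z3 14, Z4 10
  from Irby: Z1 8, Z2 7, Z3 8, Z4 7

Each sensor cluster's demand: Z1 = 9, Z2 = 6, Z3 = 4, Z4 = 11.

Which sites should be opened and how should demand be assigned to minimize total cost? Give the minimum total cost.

Open {Milton}: Z1→Milton 10·9=90, Z2→Milton 14·6=84, Z3→Milton 14·4=56, Z4→Milton 10·11=110.
Loads: Milton carries 30/33. Service 340; fixed 153; total 493.
Next best feasible plan costs 532.

Minimum total cost: 493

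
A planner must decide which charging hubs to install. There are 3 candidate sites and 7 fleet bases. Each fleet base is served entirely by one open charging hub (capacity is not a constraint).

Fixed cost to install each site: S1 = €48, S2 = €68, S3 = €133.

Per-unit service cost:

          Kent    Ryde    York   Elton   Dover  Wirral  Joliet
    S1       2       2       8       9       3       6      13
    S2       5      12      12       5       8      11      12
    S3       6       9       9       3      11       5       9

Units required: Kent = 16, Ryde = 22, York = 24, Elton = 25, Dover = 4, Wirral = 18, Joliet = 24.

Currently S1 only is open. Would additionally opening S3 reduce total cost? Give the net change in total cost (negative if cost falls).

Yes — net change −131 (cost falls by 131).

Current service cost with {S1}: 925.
Adding S3: each fleet base re-picks its cheapest; new service cost 661, saving 264.
Extra fixed cost: 133. Net change = 133 − 264 = -131.
(Totals: 973 → 842.)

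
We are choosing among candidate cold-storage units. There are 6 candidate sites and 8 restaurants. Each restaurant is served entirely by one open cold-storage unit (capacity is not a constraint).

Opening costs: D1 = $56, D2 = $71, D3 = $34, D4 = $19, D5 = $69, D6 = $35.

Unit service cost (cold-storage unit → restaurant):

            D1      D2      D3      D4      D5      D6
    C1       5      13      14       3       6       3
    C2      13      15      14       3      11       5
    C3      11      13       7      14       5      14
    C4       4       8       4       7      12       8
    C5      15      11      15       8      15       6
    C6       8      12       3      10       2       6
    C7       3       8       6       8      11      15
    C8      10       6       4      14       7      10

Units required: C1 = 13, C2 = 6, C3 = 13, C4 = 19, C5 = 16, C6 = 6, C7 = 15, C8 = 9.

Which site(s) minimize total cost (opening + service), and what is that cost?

Open D3 and D6; minimum total cost 545.

For any fixed open set, each restaurant goes to its cheapest open site; total = fixed + service.
{D3, D6}: C1→D6 3·13=39, C2→D6 5·6=30, C3→D3 7·13=91, C4→D3 4·19=76, C5→D6 6·16=96, C6→D3 3·6=18, C7→D3 6·15=90, C8→D3 4·9=36. Service 476; fixed 69; total 545.
{D3, D4}: C1→D4 3·13=39, C2→D4 3·6=18, C3→D3 7·13=91, C4→D3 4·19=76, C5→D4 8·16=128, C6→D3 3·6=18, C7→D3 6·15=90, C8→D3 4·9=36. Service 496; fixed 53; total 549.
{D3, D4, D6}: C1→D4 3·13=39, C2→D4 3·6=18, C3→D3 7·13=91, C4→D3 4·19=76, C5→D6 6·16=96, C6→D3 3·6=18, C7→D3 6·15=90, C8→D3 4·9=36. Service 464; fixed 88; total 552.
{D1, D2, D3, D4, D5, D6}: service 387 + fixed 284 = 671
No other subset beats 545.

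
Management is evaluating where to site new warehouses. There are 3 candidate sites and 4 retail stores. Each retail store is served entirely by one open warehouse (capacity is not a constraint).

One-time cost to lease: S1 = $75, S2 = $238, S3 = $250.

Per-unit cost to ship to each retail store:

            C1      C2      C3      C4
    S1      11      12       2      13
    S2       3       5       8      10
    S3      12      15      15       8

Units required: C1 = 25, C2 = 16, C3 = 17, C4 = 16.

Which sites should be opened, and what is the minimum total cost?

Open S1 and S2; minimum total cost 662.

For any fixed open set, each retail store goes to its cheapest open site; total = fixed + service.
{S1, S2}: C1→S2 3·25=75, C2→S2 5·16=80, C3→S1 2·17=34, C4→S2 10·16=160. Service 349; fixed 313; total 662.
{S2}: service 451 + fixed 238 = 689
{S1}: service 709 + fixed 75 = 784
{S1, S2, S3}: C1→S2 3·25=75, C2→S2 5·16=80, C3→S1 2·17=34, C4→S3 8·16=128. Service 317; fixed 563; total 880.
No other subset beats 662.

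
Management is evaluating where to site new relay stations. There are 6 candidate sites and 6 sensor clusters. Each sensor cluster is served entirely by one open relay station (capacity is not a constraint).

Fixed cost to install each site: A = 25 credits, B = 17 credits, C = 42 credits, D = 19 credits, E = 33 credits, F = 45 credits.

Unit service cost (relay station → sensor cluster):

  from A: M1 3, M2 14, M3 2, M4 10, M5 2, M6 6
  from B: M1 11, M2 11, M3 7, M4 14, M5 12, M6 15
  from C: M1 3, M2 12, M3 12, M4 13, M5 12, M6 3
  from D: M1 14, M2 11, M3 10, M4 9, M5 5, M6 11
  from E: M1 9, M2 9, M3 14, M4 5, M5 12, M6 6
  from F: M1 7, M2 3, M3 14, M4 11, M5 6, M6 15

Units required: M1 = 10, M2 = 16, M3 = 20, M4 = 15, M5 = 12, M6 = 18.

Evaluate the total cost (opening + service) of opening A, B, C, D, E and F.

Total cost: 452

Each sensor cluster is assigned to its cheapest site among the open ones.
{A, B, C, D, E, F}: M1→A 3·10=30, M2→F 3·16=48, M3→A 2·20=40, M4→E 5·15=75, M5→A 2·12=24, M6→C 3·18=54. Service 271; fixed 181; total 452.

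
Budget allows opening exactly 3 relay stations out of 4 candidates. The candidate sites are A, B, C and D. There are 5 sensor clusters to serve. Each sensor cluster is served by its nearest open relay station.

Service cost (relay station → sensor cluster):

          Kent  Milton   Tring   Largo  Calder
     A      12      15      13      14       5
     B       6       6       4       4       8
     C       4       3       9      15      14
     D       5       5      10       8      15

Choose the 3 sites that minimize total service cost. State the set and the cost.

With exactly 3 open, each sensor cluster uses its cheapest among the chosen.
{A, B, C}: Kent→C 4, Milton→C 3, Tring→B 4, Largo→B 4, Calder→A 5. Service cost 20.
{A, B, D}: service cost 23
{B, C, D}: service cost 23
Among all 4 size-3 choices, {A, B, C} is lowest.

Choose A, B and C; total service cost 20.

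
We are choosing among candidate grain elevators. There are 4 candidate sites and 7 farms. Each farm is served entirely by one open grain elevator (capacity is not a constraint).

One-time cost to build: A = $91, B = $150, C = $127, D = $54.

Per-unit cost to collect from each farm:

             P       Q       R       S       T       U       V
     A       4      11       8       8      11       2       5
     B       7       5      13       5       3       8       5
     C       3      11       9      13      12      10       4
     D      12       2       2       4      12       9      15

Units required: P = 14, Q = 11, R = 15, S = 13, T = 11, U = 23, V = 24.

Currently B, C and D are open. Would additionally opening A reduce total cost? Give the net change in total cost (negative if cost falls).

Yes — net change −47 (cost falls by 47).

Current service cost with {B, C, D}: 459.
Adding A: each farm re-picks its cheapest; new service cost 321, saving 138.
Extra fixed cost: 91. Net change = 91 − 138 = -47.
(Totals: 790 → 743.)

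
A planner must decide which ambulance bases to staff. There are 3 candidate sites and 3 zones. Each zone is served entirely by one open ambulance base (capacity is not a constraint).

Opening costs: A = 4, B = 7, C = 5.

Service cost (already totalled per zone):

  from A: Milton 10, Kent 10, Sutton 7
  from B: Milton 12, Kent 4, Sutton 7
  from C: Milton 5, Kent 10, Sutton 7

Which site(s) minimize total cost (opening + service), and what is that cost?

Open C only; minimum total cost 27.

For any fixed open set, each zone goes to its cheapest open site; total = fixed + service.
{C}: Milton→C 5, Kent→C 10, Sutton→C 7. Service 22; fixed 5; total 27.
{B, C}: service 16 + fixed 12 = 28
{B}: Milton→B 12, Kent→B 4, Sutton→B 7. Service 23; fixed 7; total 30.
{A, B, C}: Milton→C 5, Kent→B 4, Sutton→A 7. Service 16; fixed 16; total 32.
(All 7 nonempty subsets were checked; C only is lowest.)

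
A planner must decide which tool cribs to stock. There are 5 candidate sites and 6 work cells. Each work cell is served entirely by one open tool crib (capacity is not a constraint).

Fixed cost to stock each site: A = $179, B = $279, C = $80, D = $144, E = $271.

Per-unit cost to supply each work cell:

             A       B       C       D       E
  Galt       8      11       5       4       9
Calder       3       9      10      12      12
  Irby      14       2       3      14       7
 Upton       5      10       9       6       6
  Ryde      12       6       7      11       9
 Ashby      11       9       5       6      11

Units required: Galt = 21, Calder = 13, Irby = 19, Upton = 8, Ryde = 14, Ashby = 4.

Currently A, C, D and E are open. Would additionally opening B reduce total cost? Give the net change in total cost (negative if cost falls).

Current service cost with {A, C, D, E}: 338.
Adding B: each work cell re-picks its cheapest; new service cost 305, saving 33.
Extra fixed cost: 279. Net change = 279 − 33 = 246.
(Totals: 1012 → 1258.)

No — net change +246 (cost rises by 246).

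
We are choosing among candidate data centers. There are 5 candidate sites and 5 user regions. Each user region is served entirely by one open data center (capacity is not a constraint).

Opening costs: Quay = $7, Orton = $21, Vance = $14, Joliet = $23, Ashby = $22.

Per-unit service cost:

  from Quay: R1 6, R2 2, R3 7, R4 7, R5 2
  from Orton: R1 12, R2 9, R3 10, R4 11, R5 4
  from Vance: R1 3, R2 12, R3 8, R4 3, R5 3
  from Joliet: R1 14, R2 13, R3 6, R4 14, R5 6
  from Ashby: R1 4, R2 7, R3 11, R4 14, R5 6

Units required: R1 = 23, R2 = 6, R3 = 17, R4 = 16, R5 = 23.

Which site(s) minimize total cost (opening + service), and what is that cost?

For any fixed open set, each user region goes to its cheapest open site; total = fixed + service.
{Quay, Vance}: R1→Vance 3·23=69, R2→Quay 2·6=12, R3→Quay 7·17=119, R4→Vance 3·16=48, R5→Quay 2·23=46. Service 294; fixed 21; total 315.
{Quay, Vance, Joliet}: R1→Vance 3·23=69, R2→Quay 2·6=12, R3→Joliet 6·17=102, R4→Vance 3·16=48, R5→Quay 2·23=46. Service 277; fixed 44; total 321.
{Quay, Orton, Vance}: service 294 + fixed 42 = 336
{Quay, Orton, Vance, Joliet, Ashby}: R1→Vance 3·23=69, R2→Quay 2·6=12, R3→Joliet 6·17=102, R4→Vance 3·16=48, R5→Quay 2·23=46. Service 277; fixed 87; total 364.
No other subset beats 315.

Open Quay and Vance; minimum total cost 315.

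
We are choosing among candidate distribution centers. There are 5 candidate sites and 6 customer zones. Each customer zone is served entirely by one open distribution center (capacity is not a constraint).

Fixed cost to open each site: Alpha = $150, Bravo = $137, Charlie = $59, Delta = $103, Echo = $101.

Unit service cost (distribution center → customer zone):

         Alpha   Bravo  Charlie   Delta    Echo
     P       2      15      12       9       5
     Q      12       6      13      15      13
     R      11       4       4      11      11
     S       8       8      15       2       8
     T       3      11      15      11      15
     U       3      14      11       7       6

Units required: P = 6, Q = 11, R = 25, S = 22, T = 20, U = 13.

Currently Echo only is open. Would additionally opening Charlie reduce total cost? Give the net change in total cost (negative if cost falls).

Current service cost with {Echo}: 1002.
Adding Charlie: each customer zone re-picks its cheapest; new service cost 827, saving 175.
Extra fixed cost: 59. Net change = 59 − 175 = -116.
(Totals: 1103 → 987.)

Yes — net change −116 (cost falls by 116).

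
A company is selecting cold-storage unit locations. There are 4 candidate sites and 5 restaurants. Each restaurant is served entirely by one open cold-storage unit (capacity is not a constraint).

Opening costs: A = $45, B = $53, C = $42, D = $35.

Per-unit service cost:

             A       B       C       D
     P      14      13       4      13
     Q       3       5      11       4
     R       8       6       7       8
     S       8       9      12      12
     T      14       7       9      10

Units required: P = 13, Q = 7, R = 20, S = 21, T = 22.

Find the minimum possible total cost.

For any fixed open set, each restaurant goes to its cheapest open site; total = fixed + service.
{B, C}: P→C 4·13=52, Q→B 5·7=35, R→B 6·20=120, S→B 9·21=189, T→B 7·22=154. Service 550; fixed 95; total 645.
{A, B, C}: P→C 4·13=52, Q→A 3·7=21, R→B 6·20=120, S→A 8·21=168, T→B 7·22=154. Service 515; fixed 140; total 655.
{A, C}: service 579 + fixed 87 = 666
{A, B, C, D}: service 515 + fixed 175 = 690
No other subset beats 645.

Minimum total cost: 645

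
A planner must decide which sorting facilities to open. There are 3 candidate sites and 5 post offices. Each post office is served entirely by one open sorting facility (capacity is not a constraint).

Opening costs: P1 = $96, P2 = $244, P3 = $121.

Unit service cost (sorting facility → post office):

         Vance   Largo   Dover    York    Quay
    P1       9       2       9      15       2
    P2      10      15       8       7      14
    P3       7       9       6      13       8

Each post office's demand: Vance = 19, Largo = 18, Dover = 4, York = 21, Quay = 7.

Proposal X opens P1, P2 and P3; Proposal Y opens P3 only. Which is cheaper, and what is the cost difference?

Proposal Y is cheaper by 46.

Proposal X: {P1, P2, P3}: Vance→P3 7·19=133, Largo→P1 2·18=36, Dover→P3 6·4=24, York→P2 7·21=147, Quay→P1 2·7=14. Service 354; fixed 461; total 815.
Proposal Y: {P3}: Vance→P3 7·19=133, Largo→P3 9·18=162, Dover→P3 6·4=24, York→P3 13·21=273, Quay→P3 8·7=56. Service 648; fixed 121; total 769.
Difference: |815 − 769| = 46.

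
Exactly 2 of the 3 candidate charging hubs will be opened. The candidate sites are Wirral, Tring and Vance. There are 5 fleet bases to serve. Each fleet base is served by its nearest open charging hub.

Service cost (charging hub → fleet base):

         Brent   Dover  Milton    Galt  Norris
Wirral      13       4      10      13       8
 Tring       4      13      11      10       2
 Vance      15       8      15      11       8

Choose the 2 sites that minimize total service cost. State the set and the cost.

With exactly 2 open, each fleet base uses its cheapest among the chosen.
{Wirral, Tring}: Brent→Tring 4, Dover→Wirral 4, Milton→Wirral 10, Galt→Tring 10, Norris→Tring 2. Service cost 30.
{Tring, Vance}: service cost 35
{Wirral, Vance}: service cost 46
Among all 3 size-2 choices, {Wirral, Tring} is lowest.

Choose Wirral and Tring; total service cost 30.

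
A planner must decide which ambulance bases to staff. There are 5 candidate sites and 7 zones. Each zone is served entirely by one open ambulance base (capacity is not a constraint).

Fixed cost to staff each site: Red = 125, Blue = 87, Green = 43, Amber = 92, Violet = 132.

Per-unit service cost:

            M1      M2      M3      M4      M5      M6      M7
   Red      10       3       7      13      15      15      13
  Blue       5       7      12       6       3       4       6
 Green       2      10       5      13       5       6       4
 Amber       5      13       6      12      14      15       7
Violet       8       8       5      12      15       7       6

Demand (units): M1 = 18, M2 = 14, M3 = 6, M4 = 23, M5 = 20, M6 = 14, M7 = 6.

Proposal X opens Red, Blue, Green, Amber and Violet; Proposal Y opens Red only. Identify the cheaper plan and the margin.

Proposal X is cheaper by 411.

Proposal X: {Red, Blue, Green, Amber, Violet}: M1→Green 2·18=36, M2→Red 3·14=42, M3→Green 5·6=30, M4→Blue 6·23=138, M5→Blue 3·20=60, M6→Blue 4·14=56, M7→Green 4·6=24. Service 386; fixed 479; total 865.
Proposal Y: {Red}: M1→Red 10·18=180, M2→Red 3·14=42, M3→Red 7·6=42, M4→Red 13·23=299, M5→Red 15·20=300, M6→Red 15·14=210, M7→Red 13·6=78. Service 1151; fixed 125; total 1276.
Difference: |865 − 1276| = 411.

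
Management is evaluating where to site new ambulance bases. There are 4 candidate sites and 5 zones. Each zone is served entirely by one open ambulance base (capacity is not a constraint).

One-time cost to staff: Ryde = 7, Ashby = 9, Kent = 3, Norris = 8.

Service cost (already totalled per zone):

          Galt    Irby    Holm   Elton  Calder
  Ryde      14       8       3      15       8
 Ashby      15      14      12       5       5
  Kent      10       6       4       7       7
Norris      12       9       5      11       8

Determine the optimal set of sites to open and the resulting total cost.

For any fixed open set, each zone goes to its cheapest open site; total = fixed + service.
{Kent}: Galt→Kent 10, Irby→Kent 6, Holm→Kent 4, Elton→Kent 7, Calder→Kent 7. Service 34; fixed 3; total 37.
{Ashby, Kent}: Galt→Kent 10, Irby→Kent 6, Holm→Kent 4, Elton→Ashby 5, Calder→Ashby 5. Service 30; fixed 12; total 42.
{Ryde, Kent}: service 33 + fixed 10 = 43
{Ryde, Ashby, Kent, Norris}: service 29 + fixed 27 = 56
No other subset beats 37.

Open Kent only; minimum total cost 37.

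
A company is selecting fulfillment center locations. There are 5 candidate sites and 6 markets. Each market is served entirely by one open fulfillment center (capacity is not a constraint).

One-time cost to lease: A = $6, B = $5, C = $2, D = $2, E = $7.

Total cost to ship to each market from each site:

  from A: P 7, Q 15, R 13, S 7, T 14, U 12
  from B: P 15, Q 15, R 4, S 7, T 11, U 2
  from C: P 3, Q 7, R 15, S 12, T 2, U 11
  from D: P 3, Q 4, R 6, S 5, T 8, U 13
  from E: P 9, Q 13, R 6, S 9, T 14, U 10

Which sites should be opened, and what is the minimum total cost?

Open B, C and D; minimum total cost 29.

For any fixed open set, each market goes to its cheapest open site; total = fixed + service.
{B, C, D}: P→C 3, Q→D 4, R→B 4, S→D 5, T→C 2, U→B 2. Service 20; fixed 9; total 29.
{B, C}: P→C 3, Q→C 7, R→B 4, S→B 7, T→C 2, U→B 2. Service 25; fixed 7; total 32.
{B, D}: P→D 3, Q→D 4, R→B 4, S→D 5, T→D 8, U→B 2. Service 26; fixed 7; total 33.
{A, B, C, D, E}: P→C 3, Q→D 4, R→B 4, S→D 5, T→C 2, U→B 2. Service 20; fixed 22; total 42.
No other subset beats 29.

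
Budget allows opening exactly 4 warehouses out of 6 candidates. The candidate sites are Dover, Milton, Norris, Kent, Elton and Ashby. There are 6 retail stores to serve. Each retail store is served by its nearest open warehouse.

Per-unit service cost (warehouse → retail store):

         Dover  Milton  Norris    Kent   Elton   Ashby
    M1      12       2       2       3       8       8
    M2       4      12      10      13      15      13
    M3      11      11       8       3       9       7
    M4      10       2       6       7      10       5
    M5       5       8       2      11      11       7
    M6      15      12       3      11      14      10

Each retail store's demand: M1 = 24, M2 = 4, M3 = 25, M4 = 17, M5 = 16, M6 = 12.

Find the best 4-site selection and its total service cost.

With exactly 4 open, each retail store uses its cheapest among the chosen.
{Dover, Milton, Norris, Kent}: M1→Milton 2·24=48, M2→Dover 4·4=16, M3→Kent 3·25=75, M4→Milton 2·17=34, M5→Norris 2·16=32, M6→Norris 3·12=36. Service cost 241.
{Milton, Norris, Kent, Elton}: service cost 265
{Milton, Norris, Kent, Ashby}: service cost 265
Among all 15 size-4 choices, {Dover, Milton, Norris, Kent} is lowest.

Choose Dover, Milton, Norris and Kent; total service cost 241.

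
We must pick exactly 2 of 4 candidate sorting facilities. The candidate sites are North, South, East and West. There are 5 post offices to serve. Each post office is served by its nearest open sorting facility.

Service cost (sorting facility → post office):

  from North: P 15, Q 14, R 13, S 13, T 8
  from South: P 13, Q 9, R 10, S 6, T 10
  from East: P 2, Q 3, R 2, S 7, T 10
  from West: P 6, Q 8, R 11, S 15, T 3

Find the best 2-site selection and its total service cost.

With exactly 2 open, each post office uses its cheapest among the chosen.
{East, West}: P→East 2, Q→East 3, R→East 2, S→East 7, T→West 3. Service cost 17.
{North, East}: service cost 22
{South, East}: service cost 23
Among all 6 size-2 choices, {East, West} is lowest.

Choose East and West; total service cost 17.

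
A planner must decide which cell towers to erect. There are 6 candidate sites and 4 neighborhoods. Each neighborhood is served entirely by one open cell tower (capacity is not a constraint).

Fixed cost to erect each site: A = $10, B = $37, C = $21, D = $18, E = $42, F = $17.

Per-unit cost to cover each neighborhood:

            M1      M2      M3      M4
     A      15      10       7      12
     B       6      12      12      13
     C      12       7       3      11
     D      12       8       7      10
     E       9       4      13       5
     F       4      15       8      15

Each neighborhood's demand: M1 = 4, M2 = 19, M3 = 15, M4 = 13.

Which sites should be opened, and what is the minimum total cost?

For any fixed open set, each neighborhood goes to its cheapest open site; total = fixed + service.
{C, E, F}: M1→F 4·4=16, M2→E 4·19=76, M3→C 3·15=45, M4→E 5·13=65. Service 202; fixed 80; total 282.
{C, E}: M1→E 9·4=36, M2→E 4·19=76, M3→C 3·15=45, M4→E 5·13=65. Service 222; fixed 63; total 285.
{A, C, E, F}: service 202 + fixed 90 = 292
{A, B, C, D, E, F}: service 202 + fixed 145 = 347
No other subset beats 282.

Open C, E and F; minimum total cost 282.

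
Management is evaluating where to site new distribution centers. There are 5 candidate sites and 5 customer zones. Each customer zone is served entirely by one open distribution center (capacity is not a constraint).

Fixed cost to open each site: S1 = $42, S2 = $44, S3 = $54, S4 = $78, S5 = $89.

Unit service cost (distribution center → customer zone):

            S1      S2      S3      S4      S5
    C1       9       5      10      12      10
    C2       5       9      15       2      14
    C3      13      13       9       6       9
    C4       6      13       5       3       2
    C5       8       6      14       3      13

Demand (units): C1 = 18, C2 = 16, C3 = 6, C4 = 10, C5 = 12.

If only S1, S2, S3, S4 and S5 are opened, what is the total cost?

Each customer zone is assigned to its cheapest site among the open ones.
{S1, S2, S3, S4, S5}: C1→S2 5·18=90, C2→S4 2·16=32, C3→S4 6·6=36, C4→S5 2·10=20, C5→S4 3·12=36. Service 214; fixed 307; total 521.

Total cost: 521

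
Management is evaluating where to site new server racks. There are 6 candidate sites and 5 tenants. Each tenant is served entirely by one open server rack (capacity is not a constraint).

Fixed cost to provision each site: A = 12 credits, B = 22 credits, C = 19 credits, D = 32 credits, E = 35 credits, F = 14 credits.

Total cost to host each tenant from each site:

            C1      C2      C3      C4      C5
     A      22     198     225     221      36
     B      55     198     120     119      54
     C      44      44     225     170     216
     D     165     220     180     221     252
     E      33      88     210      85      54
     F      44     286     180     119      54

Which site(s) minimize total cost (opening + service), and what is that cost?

For any fixed open set, each tenant goes to its cheapest open site; total = fixed + service.
{A, B, C}: C1→A 22, C2→C 44, C3→B 120, C4→B 119, C5→A 36. Service 341; fixed 53; total 394.
{A, B, C, E}: service 307 + fixed 88 = 395
{A, B, C, F}: service 341 + fixed 67 = 408
{A, B, C, D, E, F}: service 307 + fixed 134 = 441
No other subset beats 394.

Open A, B and C; minimum total cost 394.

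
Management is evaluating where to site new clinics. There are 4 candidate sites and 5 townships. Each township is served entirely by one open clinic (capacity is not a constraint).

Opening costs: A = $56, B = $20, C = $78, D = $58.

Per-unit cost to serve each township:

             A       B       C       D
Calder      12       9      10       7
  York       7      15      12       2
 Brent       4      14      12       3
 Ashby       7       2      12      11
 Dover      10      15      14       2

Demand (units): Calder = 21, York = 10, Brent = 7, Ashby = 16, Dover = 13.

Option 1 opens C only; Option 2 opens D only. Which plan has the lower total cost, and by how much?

Option 2 is cheaper by 418.

Option 1: {C}: Calder→C 10·21=210, York→C 12·10=120, Brent→C 12·7=84, Ashby→C 12·16=192, Dover→C 14·13=182. Service 788; fixed 78; total 866.
Option 2: {D}: Calder→D 7·21=147, York→D 2·10=20, Brent→D 3·7=21, Ashby→D 11·16=176, Dover→D 2·13=26. Service 390; fixed 58; total 448.
Difference: |866 − 448| = 418.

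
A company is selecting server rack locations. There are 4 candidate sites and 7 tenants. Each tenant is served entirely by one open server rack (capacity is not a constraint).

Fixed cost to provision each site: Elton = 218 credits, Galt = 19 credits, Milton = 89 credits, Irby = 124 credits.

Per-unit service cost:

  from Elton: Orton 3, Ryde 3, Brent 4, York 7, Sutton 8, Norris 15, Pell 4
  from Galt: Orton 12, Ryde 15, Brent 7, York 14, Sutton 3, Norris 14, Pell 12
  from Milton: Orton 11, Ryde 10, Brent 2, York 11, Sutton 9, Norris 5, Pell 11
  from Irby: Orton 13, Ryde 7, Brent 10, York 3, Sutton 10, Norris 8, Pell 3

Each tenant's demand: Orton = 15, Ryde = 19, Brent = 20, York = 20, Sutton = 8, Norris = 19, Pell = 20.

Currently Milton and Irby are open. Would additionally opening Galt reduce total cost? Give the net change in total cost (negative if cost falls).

Yes — net change −29 (cost falls by 29).

Current service cost with {Milton, Irby}: 625.
Adding Galt: each tenant re-picks its cheapest; new service cost 577, saving 48.
Extra fixed cost: 19. Net change = 19 − 48 = -29.
(Totals: 838 → 809.)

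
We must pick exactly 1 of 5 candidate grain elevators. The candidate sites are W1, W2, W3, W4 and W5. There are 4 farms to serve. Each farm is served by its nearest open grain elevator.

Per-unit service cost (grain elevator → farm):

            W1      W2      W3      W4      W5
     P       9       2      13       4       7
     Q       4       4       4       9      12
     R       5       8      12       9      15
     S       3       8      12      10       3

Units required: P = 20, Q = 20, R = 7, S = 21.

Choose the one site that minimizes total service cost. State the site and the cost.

Choose W2 only; total service cost 344.

With exactly 1 open, each farm uses its cheapest among the chosen.
{W2}: P→W2 2·20=40, Q→W2 4·20=80, R→W2 8·7=56, S→W2 8·21=168. Service cost 344.
{W1}: service cost 358
{W4}: service cost 533
Among all 5 size-1 choices, {W2} is lowest.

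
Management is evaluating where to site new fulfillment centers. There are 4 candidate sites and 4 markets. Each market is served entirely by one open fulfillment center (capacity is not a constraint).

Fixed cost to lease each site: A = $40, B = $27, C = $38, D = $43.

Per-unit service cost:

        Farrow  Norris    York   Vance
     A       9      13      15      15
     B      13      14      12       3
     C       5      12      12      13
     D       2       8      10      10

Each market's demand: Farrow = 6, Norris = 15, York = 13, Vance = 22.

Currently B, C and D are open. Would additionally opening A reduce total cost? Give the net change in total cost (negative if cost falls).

Current service cost with {B, C, D}: 328.
Adding A: each market re-picks its cheapest; new service cost 328, saving 0.
Extra fixed cost: 40. Net change = 40 − 0 = 40.
(Totals: 436 → 476.)

No — net change +40 (cost rises by 40).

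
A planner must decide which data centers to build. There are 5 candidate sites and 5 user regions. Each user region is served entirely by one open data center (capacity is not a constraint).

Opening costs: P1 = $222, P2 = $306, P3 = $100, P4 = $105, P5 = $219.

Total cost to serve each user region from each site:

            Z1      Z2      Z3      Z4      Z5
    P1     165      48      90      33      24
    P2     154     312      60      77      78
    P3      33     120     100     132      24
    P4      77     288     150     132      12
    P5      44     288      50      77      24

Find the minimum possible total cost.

For any fixed open set, each user region goes to its cheapest open site; total = fixed + service.
{P3}: Z1→P3 33, Z2→P3 120, Z3→P3 100, Z4→P3 132, Z5→P3 24. Service 409; fixed 100; total 509.
{P1, P3}: service 228 + fixed 322 = 550
{P1}: service 360 + fixed 222 = 582
{P1, P2, P3, P4, P5}: service 176 + fixed 952 = 1128
No other subset beats 509.

Minimum total cost: 509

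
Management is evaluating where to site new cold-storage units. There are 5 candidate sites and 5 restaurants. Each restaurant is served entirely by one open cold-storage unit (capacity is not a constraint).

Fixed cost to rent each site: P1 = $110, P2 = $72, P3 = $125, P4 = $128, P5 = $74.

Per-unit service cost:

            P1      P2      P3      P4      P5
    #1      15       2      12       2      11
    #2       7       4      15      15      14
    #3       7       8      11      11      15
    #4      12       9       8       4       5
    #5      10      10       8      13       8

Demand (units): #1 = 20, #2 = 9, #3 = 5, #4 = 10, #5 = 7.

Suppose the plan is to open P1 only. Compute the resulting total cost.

Each restaurant is assigned to its cheapest site among the open ones.
{P1}: #1→P1 15·20=300, #2→P1 7·9=63, #3→P1 7·5=35, #4→P1 12·10=120, #5→P1 10·7=70. Service 588; fixed 110; total 698.

Total cost: 698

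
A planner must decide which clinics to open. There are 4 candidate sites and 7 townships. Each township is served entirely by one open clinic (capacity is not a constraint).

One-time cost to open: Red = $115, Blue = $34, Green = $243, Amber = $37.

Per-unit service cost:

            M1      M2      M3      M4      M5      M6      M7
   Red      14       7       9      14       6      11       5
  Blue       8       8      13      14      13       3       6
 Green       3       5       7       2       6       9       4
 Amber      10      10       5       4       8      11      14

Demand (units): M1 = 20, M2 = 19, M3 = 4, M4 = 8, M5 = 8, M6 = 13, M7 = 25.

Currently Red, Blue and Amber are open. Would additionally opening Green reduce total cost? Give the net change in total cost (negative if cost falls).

No — net change +64 (cost rises by 64).

Current service cost with {Red, Blue, Amber}: 557.
Adding Green: each township re-picks its cheapest; new service cost 378, saving 179.
Extra fixed cost: 243. Net change = 243 − 179 = 64.
(Totals: 743 → 807.)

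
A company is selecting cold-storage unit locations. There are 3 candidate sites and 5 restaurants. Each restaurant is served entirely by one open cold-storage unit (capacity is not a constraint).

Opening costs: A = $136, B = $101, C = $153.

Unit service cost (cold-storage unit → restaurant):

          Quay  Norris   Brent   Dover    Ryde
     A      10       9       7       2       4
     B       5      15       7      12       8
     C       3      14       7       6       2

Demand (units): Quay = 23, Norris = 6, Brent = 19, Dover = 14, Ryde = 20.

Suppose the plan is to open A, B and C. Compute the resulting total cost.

Each restaurant is assigned to its cheapest site among the open ones.
{A, B, C}: Quay→C 3·23=69, Norris→A 9·6=54, Brent→A 7·19=133, Dover→A 2·14=28, Ryde→C 2·20=40. Service 324; fixed 390; total 714.

Total cost: 714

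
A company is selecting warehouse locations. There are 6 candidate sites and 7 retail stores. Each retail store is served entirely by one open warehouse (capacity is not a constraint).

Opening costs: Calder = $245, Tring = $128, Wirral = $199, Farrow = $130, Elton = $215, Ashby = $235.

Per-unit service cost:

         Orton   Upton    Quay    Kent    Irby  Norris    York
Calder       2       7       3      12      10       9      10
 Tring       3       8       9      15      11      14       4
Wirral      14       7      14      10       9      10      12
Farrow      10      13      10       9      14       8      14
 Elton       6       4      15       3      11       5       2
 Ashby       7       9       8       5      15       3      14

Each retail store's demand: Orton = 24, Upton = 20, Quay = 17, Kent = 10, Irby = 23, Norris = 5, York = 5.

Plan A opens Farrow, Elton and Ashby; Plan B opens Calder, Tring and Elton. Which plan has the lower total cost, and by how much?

Plan A: {Farrow, Elton, Ashby}: Orton→Elton 6·24=144, Upton→Elton 4·20=80, Quay→Ashby 8·17=136, Kent→Elton 3·10=30, Irby→Elton 11·23=253, Norris→Ashby 3·5=15, York→Elton 2·5=10. Service 668; fixed 580; total 1248.
Plan B: {Calder, Tring, Elton}: Orton→Calder 2·24=48, Upton→Elton 4·20=80, Quay→Calder 3·17=51, Kent→Elton 3·10=30, Irby→Calder 10·23=230, Norris→Elton 5·5=25, York→Elton 2·5=10. Service 474; fixed 588; total 1062.
Difference: |1248 − 1062| = 186.

Plan B is cheaper by 186.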